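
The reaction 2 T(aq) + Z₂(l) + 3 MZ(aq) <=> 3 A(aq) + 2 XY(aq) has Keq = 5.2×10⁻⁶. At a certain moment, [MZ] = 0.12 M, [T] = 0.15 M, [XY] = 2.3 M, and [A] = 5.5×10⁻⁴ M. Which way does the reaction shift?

to the left

(Z₂ is a pure liquid — omitted from Q.)
Q = [A]³·[XY]² / ([T]²·[MZ]³) = (5.5×10⁻⁴)³·(2.3)² / ((0.15)²·(0.12)³) = 2.3×10⁻⁵
Q = 2.3×10⁻⁵ > Keq = 5.2×10⁻⁶, so the reverse reaction proceeds.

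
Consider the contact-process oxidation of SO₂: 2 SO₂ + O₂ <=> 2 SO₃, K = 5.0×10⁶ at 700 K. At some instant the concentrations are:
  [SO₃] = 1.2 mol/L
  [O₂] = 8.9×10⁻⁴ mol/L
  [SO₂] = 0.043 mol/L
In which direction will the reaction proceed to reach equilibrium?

Q = [SO₃]² / ([SO₂]²·[O₂]) = (1.2)² / ((0.043)²·(8.9×10⁻⁴)) = 8.8×10⁵
Q = 8.8×10⁵ < K = 5.0×10⁶, so the forward reaction proceeds.

forward (toward products)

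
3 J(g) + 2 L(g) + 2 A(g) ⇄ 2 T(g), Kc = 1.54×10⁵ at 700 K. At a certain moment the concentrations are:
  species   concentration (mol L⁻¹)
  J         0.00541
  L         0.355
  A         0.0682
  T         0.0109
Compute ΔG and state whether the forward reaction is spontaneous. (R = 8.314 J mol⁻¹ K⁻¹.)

ΔG = 12.3 kJ/mol; the forward reaction is non-spontaneous

Qc = [T]² / ([J]³·[L]²·[A]²) = (0.0109)² / ((0.00541)³·(0.355)²·(0.0682)²) = 1.28×10⁶
ΔG = RT ln(Qc/Kc) = (8.314 J mol⁻¹ K⁻¹)(700 K) × ln(1.28×10⁶/1.54×10⁵)
   = (5.820 kJ/mol)(2.118) = 12.3 kJ/mol
ΔG > 0, so the forward reaction is non-spontaneous (proceeds in reverse).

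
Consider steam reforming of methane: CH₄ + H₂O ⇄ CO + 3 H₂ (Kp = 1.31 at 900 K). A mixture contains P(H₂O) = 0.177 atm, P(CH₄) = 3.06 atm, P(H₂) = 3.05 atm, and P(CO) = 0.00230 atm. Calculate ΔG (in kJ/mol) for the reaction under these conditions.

Qp = P(CO)·P(H₂)³ / (P(CH₄)·P(H₂O)) = (0.00230)·(3.05)³ / ((3.06)·(0.177)) = 0.120
ΔG = RT ln(Qp/Kp) = (8.314 J mol⁻¹ K⁻¹)(900 K) × ln(0.120/1.31)
   = (7.483 kJ/mol)(-2.390) = -17.9 kJ/mol
ΔG < 0, so the forward reaction is spontaneous (proceeds forward).

ΔG = -17.9 kJ/mol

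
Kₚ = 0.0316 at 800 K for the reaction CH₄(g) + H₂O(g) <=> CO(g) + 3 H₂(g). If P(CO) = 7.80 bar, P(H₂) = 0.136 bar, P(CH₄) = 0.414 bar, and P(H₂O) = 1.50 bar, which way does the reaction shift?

Qₚ = P(CO)·P(H₂)³ / (P(CH₄)·P(H₂O)) = (7.80)·(0.136)³ / ((0.414)·(1.50)) = 0.0316
Qₚ = 0.0316 = Kₚ, so the system is already at equilibrium.

neither direction; the system is at equilibrium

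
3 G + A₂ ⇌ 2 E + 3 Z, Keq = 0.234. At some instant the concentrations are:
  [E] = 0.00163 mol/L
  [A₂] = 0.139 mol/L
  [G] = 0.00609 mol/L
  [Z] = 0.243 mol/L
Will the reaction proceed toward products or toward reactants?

Q = [E]²·[Z]³ / ([G]³·[A₂]) = (0.00163)²·(0.243)³ / ((0.00609)³·(0.139)) = 1.21
Q = 1.21 > Keq = 0.234, so the reverse reaction proceeds.

in the reverse direction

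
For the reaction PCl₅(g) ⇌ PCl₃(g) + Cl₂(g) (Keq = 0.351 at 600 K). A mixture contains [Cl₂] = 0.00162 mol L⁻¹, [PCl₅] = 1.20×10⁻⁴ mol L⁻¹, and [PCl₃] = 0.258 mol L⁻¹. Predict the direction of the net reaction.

toward reactants

Q = [PCl₃]·[Cl₂] / [PCl₅] = (0.258)·(0.00162) / (1.20×10⁻⁴) = 3.48
Q = 3.48 > Keq = 0.351, so the reverse reaction proceeds.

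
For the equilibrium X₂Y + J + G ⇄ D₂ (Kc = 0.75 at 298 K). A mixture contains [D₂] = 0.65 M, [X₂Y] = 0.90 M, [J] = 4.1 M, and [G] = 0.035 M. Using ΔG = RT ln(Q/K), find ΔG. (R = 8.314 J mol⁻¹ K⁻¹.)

Qc = [D₂] / ([X₂Y]·[J]·[G]) = (0.65) / ((0.90)·(4.1)·(0.035)) = 5.03
ΔG = RT ln(Qc/Kc) = (8.314 J mol⁻¹ K⁻¹)(298 K) × ln(5.03/0.75)
   = (2.478 kJ/mol)(1.903) = 4.72 kJ/mol
ΔG > 0, so the forward reaction is non-spontaneous (proceeds in reverse).

ΔG = 4.72 kJ/mol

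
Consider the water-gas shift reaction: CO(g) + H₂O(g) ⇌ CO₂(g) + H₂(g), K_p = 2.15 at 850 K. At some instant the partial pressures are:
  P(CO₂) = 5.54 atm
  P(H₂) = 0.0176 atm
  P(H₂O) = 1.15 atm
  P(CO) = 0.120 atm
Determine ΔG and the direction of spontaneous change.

ΔG = -7.86 kJ/mol; the forward reaction is spontaneous

Q_p = P(CO₂)·P(H₂) / (P(CO)·P(H₂O)) = (5.54)·(0.0176) / ((0.120)·(1.15)) = 0.707
ΔG = RT ln(Q_p/K_p) = (8.314 J mol⁻¹ K⁻¹)(850 K) × ln(0.707/2.15)
   = (7.067 kJ/mol)(-1.112) = -7.86 kJ/mol
ΔG < 0, so the forward reaction is spontaneous (proceeds forward).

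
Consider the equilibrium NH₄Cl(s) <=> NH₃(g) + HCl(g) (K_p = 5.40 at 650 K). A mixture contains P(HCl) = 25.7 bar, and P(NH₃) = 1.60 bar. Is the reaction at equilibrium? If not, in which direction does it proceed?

to the left

(NH₄Cl is a pure solid — omitted from Q_p.)
Q_p = P(NH₃)·P(HCl) = (1.60)·(25.7) = 41.1
Q_p = 41.1 > K_p = 5.40, so the reverse reaction proceeds.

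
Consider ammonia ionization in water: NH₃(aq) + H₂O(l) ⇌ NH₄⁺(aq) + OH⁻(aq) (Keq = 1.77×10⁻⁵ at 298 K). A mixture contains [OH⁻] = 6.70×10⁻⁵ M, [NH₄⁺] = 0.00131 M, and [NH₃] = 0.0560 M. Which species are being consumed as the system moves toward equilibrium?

(H₂O is a pure liquid — omitted from Q.)
Q = [NH₄⁺]·[OH⁻] / [NH₃] = (0.00131)·(6.70×10⁻⁵) / (0.0560) = 1.57×10⁻⁶
Q = 1.57×10⁻⁶ < Keq = 1.77×10⁻⁵: net forward reaction.

NH₃, H₂O (reactants)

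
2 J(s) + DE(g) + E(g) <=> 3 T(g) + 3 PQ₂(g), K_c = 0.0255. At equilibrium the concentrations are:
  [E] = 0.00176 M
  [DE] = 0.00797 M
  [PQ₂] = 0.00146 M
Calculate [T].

[T] = 4.86 M

(J is a pure solid — omitted from K_c.)
At equilibrium, K_c = [T]³·[PQ₂]³ / ([DE]·[E]) = 0.0255.
([T])³·(0.00146)³ / ((0.00797)·(0.00176)) = 0.0255
[T]³ = 115 ⇒ [T] = 4.86 M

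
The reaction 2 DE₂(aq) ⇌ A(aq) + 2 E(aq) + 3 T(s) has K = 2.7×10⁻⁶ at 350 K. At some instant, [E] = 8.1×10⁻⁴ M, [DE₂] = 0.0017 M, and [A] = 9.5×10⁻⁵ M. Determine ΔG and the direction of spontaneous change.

(T is a pure solid — omitted from Q.)
Q = [A]·[E]² / [DE₂]² = (9.5×10⁻⁵)·(8.1×10⁻⁴)² / (0.0017)² = 2.16×10⁻⁵
ΔG = RT ln(Q/K) = (8.314 J mol⁻¹ K⁻¹)(350 K) × ln(2.16×10⁻⁵/2.7×10⁻⁶)
   = (2.910 kJ/mol)(2.079) = 6.05 kJ/mol
ΔG > 0, so the forward reaction is non-spontaneous (proceeds in reverse).

ΔG = 6.05 kJ/mol; the forward reaction is non-spontaneous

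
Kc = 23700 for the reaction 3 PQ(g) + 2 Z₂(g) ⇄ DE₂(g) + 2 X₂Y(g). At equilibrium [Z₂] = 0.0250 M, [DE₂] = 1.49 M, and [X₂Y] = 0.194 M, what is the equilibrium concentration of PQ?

At equilibrium, Kc = [DE₂]·[X₂Y]² / ([PQ]³·[Z₂]²) = 23700.
(1.49)·(0.194)² / (([PQ])³·(0.0250)²) = 23700
[PQ]³ = 0.00379 ⇒ [PQ] = 0.156 M

[PQ] = 0.156 M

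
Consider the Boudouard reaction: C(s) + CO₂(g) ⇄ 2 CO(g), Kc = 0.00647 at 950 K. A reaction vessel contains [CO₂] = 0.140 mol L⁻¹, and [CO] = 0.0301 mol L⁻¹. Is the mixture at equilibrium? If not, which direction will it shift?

yes, at equilibrium

(C is a pure solid — omitted from Qc.)
Qc = [CO]² / [CO₂] = (0.0301)² / (0.140) = 0.00647
Qc = 0.00647 = Kc; the system is at equilibrium.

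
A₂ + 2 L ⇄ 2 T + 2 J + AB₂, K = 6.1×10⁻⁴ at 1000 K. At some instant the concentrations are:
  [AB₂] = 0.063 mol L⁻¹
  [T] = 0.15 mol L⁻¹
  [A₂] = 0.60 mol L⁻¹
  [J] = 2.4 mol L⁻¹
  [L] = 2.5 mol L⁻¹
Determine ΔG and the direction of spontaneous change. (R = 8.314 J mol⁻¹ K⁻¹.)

Q = [T]²·[J]²·[AB₂] / ([A₂]·[L]²) = (0.15)²·(2.4)²·(0.063) / ((0.60)·(2.5)²) = 0.00218
ΔG = RT ln(Q/K) = (8.314 J mol⁻¹ K⁻¹)(1000 K) × ln(0.00218/6.1×10⁻⁴)
   = (8.314 kJ/mol)(1.274) = 10.6 kJ/mol
ΔG > 0, so the forward reaction is non-spontaneous (proceeds in reverse).

ΔG = 10.6 kJ/mol; the forward reaction is non-spontaneous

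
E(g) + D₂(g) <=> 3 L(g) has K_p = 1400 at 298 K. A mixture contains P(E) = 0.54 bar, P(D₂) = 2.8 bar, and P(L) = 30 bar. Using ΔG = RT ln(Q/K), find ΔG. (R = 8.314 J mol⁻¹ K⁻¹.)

Q_p = P(L)³ / (P(E)·P(D₂)) = (30)³ / ((0.54)·(2.8)) = 17900
ΔG = RT ln(Q_p/K_p) = (8.314 J mol⁻¹ K⁻¹)(298 K) × ln(17900/1400)
   = (2.478 kJ/mol)(2.548) = 6.31 kJ/mol
ΔG > 0, so the forward reaction is non-spontaneous (proceeds in reverse).

ΔG = 6.31 kJ/mol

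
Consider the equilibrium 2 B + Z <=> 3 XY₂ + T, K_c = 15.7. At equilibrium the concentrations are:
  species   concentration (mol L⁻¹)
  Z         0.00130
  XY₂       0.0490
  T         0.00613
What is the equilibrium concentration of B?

At equilibrium, K_c = [XY₂]³·[T] / ([B]²·[Z]) = 15.7.
(0.0490)³·(0.00613) / (([B])²·(0.00130)) = 15.7
[B]² = 3.53×10⁻⁵ ⇒ [B] = 0.00594 mol L⁻¹

[B] = 0.00594 mol L⁻¹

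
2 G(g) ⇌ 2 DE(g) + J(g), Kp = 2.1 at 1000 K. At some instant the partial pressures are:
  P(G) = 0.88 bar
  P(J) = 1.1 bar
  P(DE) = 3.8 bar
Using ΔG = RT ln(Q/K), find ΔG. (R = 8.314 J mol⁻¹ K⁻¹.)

Qp = P(DE)²·P(J) / P(G)² = (3.8)²·(1.1) / (0.88)² = 20.5
ΔG = RT ln(Qp/Kp) = (8.314 J mol⁻¹ K⁻¹)(1000 K) × ln(20.5/2.1)
   = (8.314 kJ/mol)(2.278) = 18.9 kJ/mol
ΔG > 0, so the forward reaction is non-spontaneous (proceeds in reverse).

ΔG = 18.9 kJ/mol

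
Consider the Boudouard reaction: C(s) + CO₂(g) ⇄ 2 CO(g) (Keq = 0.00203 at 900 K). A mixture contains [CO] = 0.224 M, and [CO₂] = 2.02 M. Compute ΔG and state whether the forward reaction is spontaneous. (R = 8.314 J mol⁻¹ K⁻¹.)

(C is a pure solid — omitted from Q.)
Q = [CO]² / [CO₂] = (0.224)² / (2.02) = 0.0248
ΔG = RT ln(Q/Keq) = (8.314 J mol⁻¹ K⁻¹)(900 K) × ln(0.0248/0.00203)
   = (7.483 kJ/mol)(2.503) = 18.7 kJ/mol
ΔG > 0, so the forward reaction is non-spontaneous (proceeds in reverse).

ΔG = 18.7 kJ/mol; the forward reaction is non-spontaneous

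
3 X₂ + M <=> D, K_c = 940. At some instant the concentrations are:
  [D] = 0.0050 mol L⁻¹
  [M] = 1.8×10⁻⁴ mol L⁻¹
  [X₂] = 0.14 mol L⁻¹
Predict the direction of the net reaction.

reverse (toward reactants)

Q_c = [D] / ([X₂]³·[M]) = (0.0050) / ((0.14)³·(1.8×10⁻⁴)) = 10000
Q_c = 10000 > K_c = 940, so the reverse reaction proceeds.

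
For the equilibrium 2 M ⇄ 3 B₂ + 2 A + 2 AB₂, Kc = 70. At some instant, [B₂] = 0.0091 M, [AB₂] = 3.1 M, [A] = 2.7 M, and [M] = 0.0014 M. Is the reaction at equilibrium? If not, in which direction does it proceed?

Qc = [B₂]³·[A]²·[AB₂]² / [M]² = (0.0091)³·(2.7)²·(3.1)² / (0.0014)² = 27
Qc = 27 < Kc = 70, so the forward reaction proceeds.

to the right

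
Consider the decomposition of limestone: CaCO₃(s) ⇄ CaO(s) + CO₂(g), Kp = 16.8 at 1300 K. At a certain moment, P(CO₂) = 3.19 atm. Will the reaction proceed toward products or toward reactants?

(CaCO₃, CaO are pure solids — omitted from Qp.)
Qp = P(CO₂) = 3.19
Qp = 3.19 < Kp = 16.8, so the forward reaction proceeds.

in the forward direction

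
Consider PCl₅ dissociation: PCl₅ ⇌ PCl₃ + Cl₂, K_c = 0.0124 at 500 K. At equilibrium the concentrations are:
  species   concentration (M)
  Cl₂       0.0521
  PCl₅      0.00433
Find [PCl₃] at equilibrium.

[PCl₃] = 0.00103 M

At equilibrium, K_c = [PCl₃]·[Cl₂] / [PCl₅] = 0.0124.
([PCl₃])·(0.0521) / (0.00433) = 0.0124
[PCl₃] = 0.00103 M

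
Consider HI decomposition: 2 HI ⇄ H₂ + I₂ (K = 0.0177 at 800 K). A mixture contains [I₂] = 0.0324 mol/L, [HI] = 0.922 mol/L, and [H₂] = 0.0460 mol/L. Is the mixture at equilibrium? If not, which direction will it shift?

no; Q < K, reaction proceeds forward

Q = [H₂]·[I₂] / [HI]² = (0.0460)·(0.0324) / (0.922)² = 0.00175
Q = 0.00175 < K = 0.0177: net forward reaction.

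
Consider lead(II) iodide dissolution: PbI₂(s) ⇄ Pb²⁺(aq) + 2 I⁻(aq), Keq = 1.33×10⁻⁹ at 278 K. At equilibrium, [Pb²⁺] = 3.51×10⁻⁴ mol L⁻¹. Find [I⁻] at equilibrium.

(PbI₂ is a pure solid — omitted from Keq.)
At equilibrium, Keq = [Pb²⁺]·[I⁻]² = 1.33×10⁻⁹.
(3.51×10⁻⁴)·([I⁻])² = 1.33×10⁻⁹
[I⁻]² = 3.79×10⁻⁶ ⇒ [I⁻] = 0.00195 mol L⁻¹

[I⁻] = 0.00195 mol L⁻¹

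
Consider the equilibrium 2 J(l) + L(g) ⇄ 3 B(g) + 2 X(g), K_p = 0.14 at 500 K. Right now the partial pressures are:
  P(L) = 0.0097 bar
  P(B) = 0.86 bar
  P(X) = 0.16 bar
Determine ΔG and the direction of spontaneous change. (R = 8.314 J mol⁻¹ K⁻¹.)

(J is a pure liquid — omitted from Q_p.)
Q_p = P(B)³·P(X)² / P(L) = (0.86)³·(0.16)² / (0.0097) = 1.68
ΔG = RT ln(Q_p/K_p) = (8.314 J mol⁻¹ K⁻¹)(500 K) × ln(1.68/0.14)
   = (4.157 kJ/mol)(2.485) = 10.3 kJ/mol
ΔG > 0, so the forward reaction is non-spontaneous (proceeds in reverse).

ΔG = 10.3 kJ/mol; the forward reaction is non-spontaneous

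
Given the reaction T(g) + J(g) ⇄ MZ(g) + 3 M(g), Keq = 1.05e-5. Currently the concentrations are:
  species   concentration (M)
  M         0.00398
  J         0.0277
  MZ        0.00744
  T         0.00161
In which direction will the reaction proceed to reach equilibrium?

neither direction; the system is at equilibrium

Q = [MZ]·[M]³ / ([T]·[J]) = (0.00744)·(0.00398)³ / ((0.00161)·(0.0277)) = 1.05e-5
Q = 1.05e-5 = Keq, so the system is already at equilibrium.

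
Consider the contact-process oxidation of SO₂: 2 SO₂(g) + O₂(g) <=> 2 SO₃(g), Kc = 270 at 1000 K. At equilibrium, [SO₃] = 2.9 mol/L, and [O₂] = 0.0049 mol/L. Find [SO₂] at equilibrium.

[SO₂] = 2.5 mol/L

At equilibrium, Kc = [SO₃]² / ([SO₂]²·[O₂]) = 270.
(2.9)² / (([SO₂])²·(0.0049)) = 270
[SO₂]² = 6.36 ⇒ [SO₂] = 2.5 mol/L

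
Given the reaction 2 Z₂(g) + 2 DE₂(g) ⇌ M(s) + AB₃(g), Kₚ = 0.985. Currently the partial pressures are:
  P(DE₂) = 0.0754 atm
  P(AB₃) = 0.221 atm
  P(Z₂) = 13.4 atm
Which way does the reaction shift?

(M is a pure solid — omitted from Qₚ.)
Qₚ = P(AB₃) / (P(Z₂)²·P(DE₂)²) = (0.221) / ((13.4)²·(0.0754)²) = 0.216
Qₚ = 0.216 < Kₚ = 0.985, so the forward reaction proceeds.

forward (toward products)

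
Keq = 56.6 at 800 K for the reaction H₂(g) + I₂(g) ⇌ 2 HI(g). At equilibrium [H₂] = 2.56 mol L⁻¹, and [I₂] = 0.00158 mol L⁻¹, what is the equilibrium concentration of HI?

[HI] = 0.478 mol L⁻¹

At equilibrium, Keq = [HI]² / ([H₂]·[I₂]) = 56.6.
([HI])² / ((2.56)·(0.00158)) = 56.6
[HI]² = 0.229 ⇒ [HI] = 0.478 mol L⁻¹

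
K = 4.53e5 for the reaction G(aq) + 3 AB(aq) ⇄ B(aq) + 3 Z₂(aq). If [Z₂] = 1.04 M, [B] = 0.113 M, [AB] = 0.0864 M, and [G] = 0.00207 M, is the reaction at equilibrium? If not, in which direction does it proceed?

Q = [B]·[Z₂]³ / ([G]·[AB]³) = (0.113)·(1.04)³ / ((0.00207)·(0.0864)³) = 95200
Q = 95200 < K = 4.53e5, so the forward reaction proceeds.

toward products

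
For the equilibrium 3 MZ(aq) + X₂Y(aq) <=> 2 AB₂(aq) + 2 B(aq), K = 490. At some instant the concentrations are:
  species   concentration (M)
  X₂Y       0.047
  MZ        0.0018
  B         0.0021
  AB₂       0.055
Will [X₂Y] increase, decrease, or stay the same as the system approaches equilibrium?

decrease

Q = [AB₂]²·[B]² / ([MZ]³·[X₂Y]) = (0.055)²·(0.0021)² / ((0.0018)³·(0.047)) = 49
Q = 49 < K = 490: net forward reaction.
X₂Y is a reactant, so it decreases.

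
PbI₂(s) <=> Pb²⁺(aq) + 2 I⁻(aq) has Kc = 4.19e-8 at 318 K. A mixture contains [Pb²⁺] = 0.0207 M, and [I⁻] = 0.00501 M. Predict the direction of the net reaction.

reverse (toward reactants)

(PbI₂ is a pure solid — omitted from Qc.)
Qc = [Pb²⁺]·[I⁻]² = (0.0207)·(0.00501)² = 5.20e-7
Qc = 5.20e-7 > Kc = 4.19e-8, so the reverse reaction proceeds.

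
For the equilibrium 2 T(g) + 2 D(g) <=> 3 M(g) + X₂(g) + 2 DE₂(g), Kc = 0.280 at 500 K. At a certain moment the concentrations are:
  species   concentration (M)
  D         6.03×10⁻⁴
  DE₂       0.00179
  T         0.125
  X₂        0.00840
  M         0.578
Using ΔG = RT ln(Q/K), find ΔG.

ΔG = 4.92 kJ/mol

Qc = [M]³·[X₂]·[DE₂]² / ([T]²·[D]²) = (0.578)³·(0.00840)·(0.00179)² / ((0.125)²·(6.03×10⁻⁴)²) = 0.915
ΔG = RT ln(Qc/Kc) = (8.314 J mol⁻¹ K⁻¹)(500 K) × ln(0.915/0.280)
   = (4.157 kJ/mol)(1.184) = 4.92 kJ/mol
ΔG > 0, so the forward reaction is non-spontaneous (proceeds in reverse).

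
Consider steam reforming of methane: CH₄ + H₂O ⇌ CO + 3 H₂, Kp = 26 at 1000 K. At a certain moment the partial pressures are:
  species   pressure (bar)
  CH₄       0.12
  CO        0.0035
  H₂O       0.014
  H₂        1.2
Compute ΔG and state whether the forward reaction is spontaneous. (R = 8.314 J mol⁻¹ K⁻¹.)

ΔG = -16.4 kJ/mol; the forward reaction is spontaneous

Qp = P(CO)·P(H₂)³ / (P(CH₄)·P(H₂O)) = (0.0035)·(1.2)³ / ((0.12)·(0.014)) = 3.60
ΔG = RT ln(Qp/Kp) = (8.314 J mol⁻¹ K⁻¹)(1000 K) × ln(3.60/26)
   = (8.314 kJ/mol)(-1.977) = -16.4 kJ/mol
ΔG < 0, so the forward reaction is spontaneous (proceeds forward).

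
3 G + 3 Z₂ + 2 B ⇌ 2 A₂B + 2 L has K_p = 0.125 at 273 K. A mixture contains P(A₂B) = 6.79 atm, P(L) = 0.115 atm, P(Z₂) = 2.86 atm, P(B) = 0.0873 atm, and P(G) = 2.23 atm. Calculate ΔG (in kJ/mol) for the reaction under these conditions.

ΔG = 2.05 kJ/mol

Q_p = P(A₂B)²·P(L)² / (P(G)³·P(Z₂)³·P(B)²) = (6.79)²·(0.115)² / ((2.23)³·(2.86)³·(0.0873)²) = 0.308
ΔG = RT ln(Q_p/K_p) = (8.314 J mol⁻¹ K⁻¹)(273 K) × ln(0.308/0.125)
   = (2.270 kJ/mol)(0.9018) = 2.05 kJ/mol
ΔG > 0, so the forward reaction is non-spontaneous (proceeds in reverse).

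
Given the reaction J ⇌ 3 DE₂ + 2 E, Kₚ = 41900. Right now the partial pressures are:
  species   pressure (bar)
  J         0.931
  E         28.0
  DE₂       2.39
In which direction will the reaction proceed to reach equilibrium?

forward (toward products)

Qₚ = P(DE₂)³·P(E)² / P(J) = (2.39)³·(28.0)² / (0.931) = 11500
Qₚ = 11500 < Kₚ = 41900, so the forward reaction proceeds.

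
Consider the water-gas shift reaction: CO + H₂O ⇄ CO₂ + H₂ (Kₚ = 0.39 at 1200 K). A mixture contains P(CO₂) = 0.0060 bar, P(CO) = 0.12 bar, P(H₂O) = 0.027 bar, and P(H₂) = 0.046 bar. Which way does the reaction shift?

to the right

Qₚ = P(CO₂)·P(H₂) / (P(CO)·P(H₂O)) = (0.0060)·(0.046) / ((0.12)·(0.027)) = 0.085
Qₚ = 0.085 < Kₚ = 0.39, so the forward reaction proceeds.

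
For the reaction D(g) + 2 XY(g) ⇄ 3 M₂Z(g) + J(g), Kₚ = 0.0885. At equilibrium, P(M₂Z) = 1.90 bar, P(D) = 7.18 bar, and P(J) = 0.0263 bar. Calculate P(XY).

P(XY) = 0.533 bar

At equilibrium, Kₚ = P(M₂Z)³·P(J) / (P(D)·P(XY)²) = 0.0885.
(1.90)³·(0.0263) / ((7.18)·(P(XY))²) = 0.0885
P(XY)² = 0.284 ⇒ P(XY) = 0.533 bar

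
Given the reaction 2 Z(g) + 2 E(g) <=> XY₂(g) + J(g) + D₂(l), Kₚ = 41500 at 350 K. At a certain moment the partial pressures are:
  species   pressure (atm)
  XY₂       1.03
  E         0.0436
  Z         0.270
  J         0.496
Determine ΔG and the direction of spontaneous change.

ΔG = -7.04 kJ/mol; the forward reaction is spontaneous

(D₂ is a pure liquid — omitted from Qₚ.)
Qₚ = P(XY₂)·P(J) / (P(Z)²·P(E)²) = (1.03)·(0.496) / ((0.270)²·(0.0436)²) = 3690
ΔG = RT ln(Qₚ/Kₚ) = (8.314 J mol⁻¹ K⁻¹)(350 K) × ln(3690/41500)
   = (2.910 kJ/mol)(-2.420) = -7.04 kJ/mol
ΔG < 0, so the forward reaction is spontaneous (proceeds forward).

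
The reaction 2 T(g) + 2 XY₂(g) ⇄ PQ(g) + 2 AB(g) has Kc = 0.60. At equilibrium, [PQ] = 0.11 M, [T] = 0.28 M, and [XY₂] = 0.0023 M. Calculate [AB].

At equilibrium, Kc = [PQ]·[AB]² / ([T]²·[XY₂]²) = 0.60.
(0.11)·([AB])² / ((0.28)²·(0.0023)²) = 0.60
[AB]² = 2.26×10⁻⁶ ⇒ [AB] = 0.0015 M

[AB] = 0.0015 M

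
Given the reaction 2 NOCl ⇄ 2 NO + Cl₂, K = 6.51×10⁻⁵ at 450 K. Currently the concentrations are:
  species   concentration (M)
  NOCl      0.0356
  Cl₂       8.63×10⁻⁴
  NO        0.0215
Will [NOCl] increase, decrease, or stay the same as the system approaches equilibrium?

increase

Q = [NO]²·[Cl₂] / [NOCl]² = (0.0215)²·(8.63×10⁻⁴) / (0.0356)² = 3.15×10⁻⁴
Q = 3.15×10⁻⁴ > K = 6.51×10⁻⁵: net reverse reaction.
NOCl is a reactant, so it increases.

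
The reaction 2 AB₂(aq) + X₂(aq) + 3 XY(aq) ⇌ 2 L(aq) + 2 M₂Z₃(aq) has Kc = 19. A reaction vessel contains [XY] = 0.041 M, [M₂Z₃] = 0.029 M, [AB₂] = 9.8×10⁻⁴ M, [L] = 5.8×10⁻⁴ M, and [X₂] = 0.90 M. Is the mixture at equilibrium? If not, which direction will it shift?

no; Q < K, reaction proceeds forward

Qc = [L]²·[M₂Z₃]² / ([AB₂]²·[X₂]·[XY]³) = (5.8×10⁻⁴)²·(0.029)² / ((9.8×10⁻⁴)²·(0.90)·(0.041)³) = 4.7
Qc = 4.7 < Kc = 19: net forward reaction.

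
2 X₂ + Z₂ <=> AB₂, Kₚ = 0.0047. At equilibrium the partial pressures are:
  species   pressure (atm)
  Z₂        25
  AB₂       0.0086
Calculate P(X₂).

At equilibrium, Kₚ = P(AB₂) / (P(X₂)²·P(Z₂)) = 0.0047.
(0.0086) / ((P(X₂))²·(25)) = 0.0047
P(X₂)² = 0.0732 ⇒ P(X₂) = 0.27 atm

P(X₂) = 0.27 atm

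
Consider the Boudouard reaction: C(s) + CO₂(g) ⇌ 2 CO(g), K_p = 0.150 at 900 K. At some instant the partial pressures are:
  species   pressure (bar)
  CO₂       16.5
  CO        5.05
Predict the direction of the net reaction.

to the left

(C is a pure solid — omitted from Q_p.)
Q_p = P(CO)² / P(CO₂) = (5.05)² / (16.5) = 1.55
Q_p = 1.55 > K_p = 0.150, so the reverse reaction proceeds.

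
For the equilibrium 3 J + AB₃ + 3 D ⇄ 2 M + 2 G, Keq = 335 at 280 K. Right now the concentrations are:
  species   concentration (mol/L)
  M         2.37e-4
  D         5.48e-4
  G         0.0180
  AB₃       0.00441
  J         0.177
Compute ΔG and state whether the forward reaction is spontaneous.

ΔG = 6.06 kJ/mol; the forward reaction is non-spontaneous

Q = [M]²·[G]² / ([J]³·[AB₃]·[D]³) = (2.37e-4)²·(0.0180)² / ((0.177)³·(0.00441)·(5.48e-4)³) = 4520
ΔG = RT ln(Q/Keq) = (8.314 J mol⁻¹ K⁻¹)(280 K) × ln(4520/335)
   = (2.328 kJ/mol)(2.602) = 6.06 kJ/mol
ΔG > 0, so the forward reaction is non-spontaneous (proceeds in reverse).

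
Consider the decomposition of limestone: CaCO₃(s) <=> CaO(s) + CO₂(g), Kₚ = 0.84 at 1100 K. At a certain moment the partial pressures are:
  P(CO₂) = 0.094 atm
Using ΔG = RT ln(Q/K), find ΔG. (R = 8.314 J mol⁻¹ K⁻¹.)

(CaCO₃, CaO are pure solids — omitted from Qₚ.)
Qₚ = P(CO₂) = 0.0940
ΔG = RT ln(Qₚ/Kₚ) = (8.314 J mol⁻¹ K⁻¹)(1100 K) × ln(0.0940/0.84)
   = (9.145 kJ/mol)(-2.190) = -20.0 kJ/mol
ΔG < 0, so the forward reaction is spontaneous (proceeds forward).

ΔG = -20.0 kJ/mol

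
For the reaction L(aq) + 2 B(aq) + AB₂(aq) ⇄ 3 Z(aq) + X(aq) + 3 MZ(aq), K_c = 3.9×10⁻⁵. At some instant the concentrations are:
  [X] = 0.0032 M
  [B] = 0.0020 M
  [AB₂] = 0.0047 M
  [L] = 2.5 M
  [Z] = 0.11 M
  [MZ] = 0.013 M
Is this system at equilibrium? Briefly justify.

Q_c = [Z]³·[X]·[MZ]³ / ([L]·[B]²·[AB₂]) = (0.11)³·(0.0032)·(0.013)³ / ((2.5)·(0.0020)²·(0.0047)) = 2.0×10⁻⁴
Q_c = 2.0×10⁻⁴ > K_c = 3.9×10⁻⁵: net reverse reaction.

no; Q > K, reaction proceeds in reverse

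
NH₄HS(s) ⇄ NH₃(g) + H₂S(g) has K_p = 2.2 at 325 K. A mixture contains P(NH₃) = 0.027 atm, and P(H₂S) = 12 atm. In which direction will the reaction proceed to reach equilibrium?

toward products

(NH₄HS is a pure solid — omitted from Q_p.)
Q_p = P(NH₃)·P(H₂S) = (0.027)·(12) = 0.32
Q_p = 0.32 < K_p = 2.2, so the forward reaction proceeds.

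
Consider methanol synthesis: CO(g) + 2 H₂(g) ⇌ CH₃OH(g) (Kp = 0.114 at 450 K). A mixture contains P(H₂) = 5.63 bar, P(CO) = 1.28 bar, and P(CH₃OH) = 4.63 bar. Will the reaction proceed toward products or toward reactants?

Qp = P(CH₃OH) / (P(CO)·P(H₂)²) = (4.63) / ((1.28)·(5.63)²) = 0.114
Qp = 0.114 = Kp, so the system is already at equilibrium.

neither direction; the system is at equilibrium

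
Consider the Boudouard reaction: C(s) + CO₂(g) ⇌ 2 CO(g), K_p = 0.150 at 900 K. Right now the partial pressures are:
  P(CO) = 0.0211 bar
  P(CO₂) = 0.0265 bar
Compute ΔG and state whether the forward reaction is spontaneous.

(C is a pure solid — omitted from Q_p.)
Q_p = P(CO)² / P(CO₂) = (0.0211)² / (0.0265) = 0.0168
ΔG = RT ln(Q_p/K_p) = (8.314 J mol⁻¹ K⁻¹)(900 K) × ln(0.0168/0.150)
   = (7.483 kJ/mol)(-2.189) = -16.4 kJ/mol
ΔG < 0, so the forward reaction is spontaneous (proceeds forward).

ΔG = -16.4 kJ/mol; the forward reaction is spontaneous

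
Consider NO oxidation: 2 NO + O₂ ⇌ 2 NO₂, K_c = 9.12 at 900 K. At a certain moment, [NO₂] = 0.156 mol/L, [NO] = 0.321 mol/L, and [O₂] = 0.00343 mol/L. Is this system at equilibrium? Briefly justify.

no; Q > K, reaction proceeds in reverse

Q_c = [NO₂]² / ([NO]²·[O₂]) = (0.156)² / ((0.321)²·(0.00343)) = 68.9
Q_c = 68.9 > K_c = 9.12: net reverse reaction.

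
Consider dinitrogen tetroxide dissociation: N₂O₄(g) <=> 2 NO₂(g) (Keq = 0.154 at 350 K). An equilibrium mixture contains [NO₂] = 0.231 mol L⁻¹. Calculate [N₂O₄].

[N₂O₄] = 0.346 mol L⁻¹

At equilibrium, Keq = [NO₂]² / [N₂O₄] = 0.154.
(0.231)² / ([N₂O₄]) = 0.154
[N₂O₄] = 0.346 mol L⁻¹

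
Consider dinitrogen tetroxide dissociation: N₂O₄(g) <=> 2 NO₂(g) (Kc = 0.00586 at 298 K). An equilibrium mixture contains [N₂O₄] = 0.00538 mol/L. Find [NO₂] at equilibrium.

[NO₂] = 0.00561 mol/L

At equilibrium, Kc = [NO₂]² / [N₂O₄] = 0.00586.
([NO₂])² / (0.00538) = 0.00586
[NO₂]² = 3.15×10⁻⁵ ⇒ [NO₂] = 0.00561 mol/L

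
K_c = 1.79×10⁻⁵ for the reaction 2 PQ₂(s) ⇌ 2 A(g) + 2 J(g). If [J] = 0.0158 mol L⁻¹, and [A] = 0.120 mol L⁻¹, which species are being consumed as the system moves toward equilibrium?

PQ₂ (reactants)

(PQ₂ is a pure solid — omitted from Q_c.)
Q_c = [A]²·[J]² = (0.120)²·(0.0158)² = 3.59×10⁻⁶
Q_c = 3.59×10⁻⁶ < K_c = 1.79×10⁻⁵: net forward reaction.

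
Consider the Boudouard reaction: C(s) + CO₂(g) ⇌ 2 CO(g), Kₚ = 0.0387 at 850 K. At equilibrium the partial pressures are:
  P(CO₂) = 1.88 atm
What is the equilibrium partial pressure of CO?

P(CO) = 0.270 atm

(C is a pure solid — omitted from Kₚ.)
At equilibrium, Kₚ = P(CO)² / P(CO₂) = 0.0387.
(P(CO))² / (1.88) = 0.0387
P(CO)² = 0.0728 ⇒ P(CO) = 0.270 atm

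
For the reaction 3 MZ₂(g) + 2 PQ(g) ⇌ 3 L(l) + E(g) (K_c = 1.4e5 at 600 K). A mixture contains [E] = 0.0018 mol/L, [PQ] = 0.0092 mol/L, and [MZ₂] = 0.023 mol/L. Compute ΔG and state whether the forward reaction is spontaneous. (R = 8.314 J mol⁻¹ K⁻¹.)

ΔG = 12.6 kJ/mol; the forward reaction is non-spontaneous

(L is a pure liquid — omitted from Q_c.)
Q_c = [E] / ([MZ₂]³·[PQ]²) = (0.0018) / ((0.023)³·(0.0092)²) = 1.75e6
ΔG = RT ln(Q_c/K_c) = (8.314 J mol⁻¹ K⁻¹)(600 K) × ln(1.75e6/1.4e5)
   = (4.988 kJ/mol)(2.526) = 12.6 kJ/mol
ΔG > 0, so the forward reaction is non-spontaneous (proceeds in reverse).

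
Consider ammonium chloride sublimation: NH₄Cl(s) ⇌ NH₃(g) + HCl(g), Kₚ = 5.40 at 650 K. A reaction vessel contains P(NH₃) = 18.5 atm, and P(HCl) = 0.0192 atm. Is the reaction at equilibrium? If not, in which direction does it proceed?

(NH₄Cl is a pure solid — omitted from Qₚ.)
Qₚ = P(NH₃)·P(HCl) = (18.5)·(0.0192) = 0.355
Qₚ = 0.355 < Kₚ = 5.40, so the forward reaction proceeds.

in the forward direction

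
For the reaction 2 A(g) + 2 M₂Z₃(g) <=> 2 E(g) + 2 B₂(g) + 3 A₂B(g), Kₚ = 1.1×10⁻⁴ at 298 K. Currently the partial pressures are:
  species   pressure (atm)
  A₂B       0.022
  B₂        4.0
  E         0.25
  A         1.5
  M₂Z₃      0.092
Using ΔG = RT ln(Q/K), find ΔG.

ΔG = 4.03 kJ/mol

Qₚ = P(E)²·P(B₂)²·P(A₂B)³ / (P(A)²·P(M₂Z₃)²) = (0.25)²·(4.0)²·(0.022)³ / ((1.5)²·(0.092)²) = 5.59×10⁻⁴
ΔG = RT ln(Qₚ/Kₚ) = (8.314 J mol⁻¹ K⁻¹)(298 K) × ln(5.59×10⁻⁴/1.1×10⁻⁴)
   = (2.478 kJ/mol)(1.626) = 4.03 kJ/mol
ΔG > 0, so the forward reaction is non-spontaneous (proceeds in reverse).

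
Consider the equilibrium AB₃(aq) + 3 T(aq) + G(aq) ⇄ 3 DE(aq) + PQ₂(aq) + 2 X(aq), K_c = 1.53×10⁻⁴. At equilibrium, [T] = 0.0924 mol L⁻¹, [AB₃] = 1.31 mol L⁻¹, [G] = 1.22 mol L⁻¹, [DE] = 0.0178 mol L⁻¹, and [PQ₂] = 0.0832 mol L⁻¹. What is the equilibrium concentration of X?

[X] = 0.641 mol L⁻¹

At equilibrium, K_c = [DE]³·[PQ₂]·[X]² / ([AB₃]·[T]³·[G]) = 1.53×10⁻⁴.
(0.0178)³·(0.0832)·([X])² / ((1.31)·(0.0924)³·(1.22)) = 1.53×10⁻⁴
[X]² = 0.411 ⇒ [X] = 0.641 mol L⁻¹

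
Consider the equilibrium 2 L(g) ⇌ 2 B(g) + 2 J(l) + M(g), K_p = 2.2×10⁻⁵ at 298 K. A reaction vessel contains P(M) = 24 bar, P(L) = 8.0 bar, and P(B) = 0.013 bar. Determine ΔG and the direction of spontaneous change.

(J is a pure liquid — omitted from Q_p.)
Q_p = P(B)²·P(M) / P(L)² = (0.013)²·(24) / (8.0)² = 6.34×10⁻⁵
ΔG = RT ln(Q_p/K_p) = (8.314 J mol⁻¹ K⁻¹)(298 K) × ln(6.34×10⁻⁵/2.2×10⁻⁵)
   = (2.478 kJ/mol)(1.058) = 2.62 kJ/mol
ΔG > 0, so the forward reaction is non-spontaneous (proceeds in reverse).

ΔG = 2.62 kJ/mol; the forward reaction is non-spontaneous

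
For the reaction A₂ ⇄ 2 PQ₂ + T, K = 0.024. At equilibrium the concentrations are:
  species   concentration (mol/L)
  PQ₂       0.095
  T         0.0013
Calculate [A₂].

At equilibrium, K = [PQ₂]²·[T] / [A₂] = 0.024.
(0.095)²·(0.0013) / ([A₂]) = 0.024
[A₂] = 4.89e-4 = 4.9e-4 mol/L

[A₂] = 4.9e-4 mol/L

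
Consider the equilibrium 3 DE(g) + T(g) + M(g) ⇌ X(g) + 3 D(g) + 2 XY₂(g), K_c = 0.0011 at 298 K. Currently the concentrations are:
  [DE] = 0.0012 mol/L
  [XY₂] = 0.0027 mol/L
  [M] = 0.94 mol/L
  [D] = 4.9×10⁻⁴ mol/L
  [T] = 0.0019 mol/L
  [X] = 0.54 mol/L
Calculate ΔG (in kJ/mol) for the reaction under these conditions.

Q_c = [X]·[D]³·[XY₂]² / ([DE]³·[T]·[M]) = (0.54)·(4.9×10⁻⁴)³·(0.0027)² / ((0.0012)³·(0.0019)·(0.94)) = 1.50×10⁻⁴
ΔG = RT ln(Q_c/K_c) = (8.314 J mol⁻¹ K⁻¹)(298 K) × ln(1.50×10⁻⁴/0.0011)
   = (2.478 kJ/mol)(-1.992) = -4.94 kJ/mol
ΔG < 0, so the forward reaction is spontaneous (proceeds forward).

ΔG = -4.94 kJ/mol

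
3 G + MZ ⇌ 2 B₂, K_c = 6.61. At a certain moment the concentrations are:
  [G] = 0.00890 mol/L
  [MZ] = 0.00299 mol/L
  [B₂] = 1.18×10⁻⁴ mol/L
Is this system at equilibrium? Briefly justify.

yes, at equilibrium

Q_c = [B₂]² / ([G]³·[MZ]) = (1.18×10⁻⁴)² / ((0.00890)³·(0.00299)) = 6.61
Q_c = 6.61 = K_c; the system is at equilibrium.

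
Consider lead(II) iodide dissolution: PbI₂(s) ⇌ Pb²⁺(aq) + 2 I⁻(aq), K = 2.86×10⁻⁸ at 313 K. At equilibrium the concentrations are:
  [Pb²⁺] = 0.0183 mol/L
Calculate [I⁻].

[I⁻] = 0.00125 mol/L

(PbI₂ is a pure solid — omitted from K.)
At equilibrium, K = [Pb²⁺]·[I⁻]² = 2.86×10⁻⁸.
(0.0183)·([I⁻])² = 2.86×10⁻⁸
[I⁻]² = 1.56×10⁻⁶ ⇒ [I⁻] = 0.00125 mol/L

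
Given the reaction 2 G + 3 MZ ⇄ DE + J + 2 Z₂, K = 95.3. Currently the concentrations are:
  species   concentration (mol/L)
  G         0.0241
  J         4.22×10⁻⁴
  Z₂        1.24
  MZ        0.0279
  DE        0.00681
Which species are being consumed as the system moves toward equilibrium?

Q = [DE]·[J]·[Z₂]² / ([G]²·[MZ]³) = (0.00681)·(4.22×10⁻⁴)·(1.24)² / ((0.0241)²·(0.0279)³) = 350
Q = 350 > K = 95.3: net reverse reaction.

DE, J, Z₂ (products)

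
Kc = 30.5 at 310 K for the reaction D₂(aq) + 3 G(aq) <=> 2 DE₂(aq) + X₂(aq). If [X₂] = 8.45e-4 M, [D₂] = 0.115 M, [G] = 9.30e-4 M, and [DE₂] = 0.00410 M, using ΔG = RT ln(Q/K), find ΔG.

Qc = [DE₂]²·[X₂] / ([D₂]·[G]³) = (0.00410)²·(8.45e-4) / ((0.115)·(9.30e-4)³) = 154
ΔG = RT ln(Qc/Kc) = (8.314 J mol⁻¹ K⁻¹)(310 K) × ln(154/30.5)
   = (2.577 kJ/mol)(1.619) = 4.17 kJ/mol
ΔG > 0, so the forward reaction is non-spontaneous (proceeds in reverse).

ΔG = 4.17 kJ/mol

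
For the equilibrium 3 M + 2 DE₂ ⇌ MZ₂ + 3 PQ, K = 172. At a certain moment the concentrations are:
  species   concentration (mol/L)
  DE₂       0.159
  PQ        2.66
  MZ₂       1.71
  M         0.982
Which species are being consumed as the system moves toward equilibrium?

MZ₂, PQ (products)

Q = [MZ₂]·[PQ]³ / ([M]³·[DE₂]²) = (1.71)·(2.66)³ / ((0.982)³·(0.159)²) = 1340
Q = 1340 > K = 172: net reverse reaction.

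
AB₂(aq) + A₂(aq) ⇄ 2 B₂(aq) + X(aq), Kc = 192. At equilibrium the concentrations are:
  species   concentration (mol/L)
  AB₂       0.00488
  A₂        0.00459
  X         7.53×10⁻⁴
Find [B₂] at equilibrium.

[B₂] = 2.39 mol/L

At equilibrium, Kc = [B₂]²·[X] / ([AB₂]·[A₂]) = 192.
([B₂])²·(7.53×10⁻⁴) / ((0.00488)·(0.00459)) = 192
[B₂]² = 5.71 ⇒ [B₂] = 2.39 mol/L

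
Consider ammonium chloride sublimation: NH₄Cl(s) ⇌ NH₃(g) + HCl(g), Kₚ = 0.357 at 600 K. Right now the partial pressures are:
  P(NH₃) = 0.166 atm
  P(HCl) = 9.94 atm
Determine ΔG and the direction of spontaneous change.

ΔG = 7.64 kJ/mol; the forward reaction is non-spontaneous

(NH₄Cl is a pure solid — omitted from Qₚ.)
Qₚ = P(NH₃)·P(HCl) = (0.166)·(9.94) = 1.65
ΔG = RT ln(Qₚ/Kₚ) = (8.314 J mol⁻¹ K⁻¹)(600 K) × ln(1.65/0.357)
   = (4.988 kJ/mol)(1.531) = 7.64 kJ/mol
ΔG > 0, so the forward reaction is non-spontaneous (proceeds in reverse).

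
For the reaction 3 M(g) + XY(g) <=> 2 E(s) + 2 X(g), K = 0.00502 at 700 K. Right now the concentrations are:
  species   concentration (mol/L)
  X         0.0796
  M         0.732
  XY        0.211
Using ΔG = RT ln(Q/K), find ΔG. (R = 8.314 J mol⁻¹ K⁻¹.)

ΔG = 15.9 kJ/mol

(E is a pure solid — omitted from Q.)
Q = [X]² / ([M]³·[XY]) = (0.0796)² / ((0.732)³·(0.211)) = 0.0766
ΔG = RT ln(Q/K) = (8.314 J mol⁻¹ K⁻¹)(700 K) × ln(0.0766/0.00502)
   = (5.820 kJ/mol)(2.725) = 15.9 kJ/mol
ΔG > 0, so the forward reaction is non-spontaneous (proceeds in reverse).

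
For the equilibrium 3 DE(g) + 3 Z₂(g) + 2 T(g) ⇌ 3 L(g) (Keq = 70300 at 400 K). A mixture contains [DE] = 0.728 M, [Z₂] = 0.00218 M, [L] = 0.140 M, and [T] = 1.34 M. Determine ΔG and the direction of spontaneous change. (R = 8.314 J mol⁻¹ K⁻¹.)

ΔG = 5.63 kJ/mol; the forward reaction is non-spontaneous

Q = [L]³ / ([DE]³·[Z₂]³·[T]²) = (0.140)³ / ((0.728)³·(0.00218)³·(1.34)²) = 3.82×10⁵
ΔG = RT ln(Q/Keq) = (8.314 J mol⁻¹ K⁻¹)(400 K) × ln(3.82×10⁵/70300)
   = (3.326 kJ/mol)(1.693) = 5.63 kJ/mol
ΔG > 0, so the forward reaction is non-spontaneous (proceeds in reverse).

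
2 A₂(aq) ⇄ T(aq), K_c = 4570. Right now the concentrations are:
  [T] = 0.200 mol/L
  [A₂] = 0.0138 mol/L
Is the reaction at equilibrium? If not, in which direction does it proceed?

Q_c = [T] / [A₂]² = (0.200) / (0.0138)² = 1050
Q_c = 1050 < K_c = 4570, so the forward reaction proceeds.

forward (toward products)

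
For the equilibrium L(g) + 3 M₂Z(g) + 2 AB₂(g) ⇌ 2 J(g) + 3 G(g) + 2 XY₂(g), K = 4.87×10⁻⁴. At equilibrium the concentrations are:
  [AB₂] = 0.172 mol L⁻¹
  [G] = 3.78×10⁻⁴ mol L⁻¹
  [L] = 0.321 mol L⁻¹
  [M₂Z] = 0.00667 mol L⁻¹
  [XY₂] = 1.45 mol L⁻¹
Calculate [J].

[J] = 0.110 mol L⁻¹

At equilibrium, K = [J]²·[G]³·[XY₂]² / ([L]·[M₂Z]³·[AB₂]²) = 4.87×10⁻⁴.
([J])²·(3.78×10⁻⁴)³·(1.45)² / ((0.321)·(0.00667)³·(0.172)²) = 4.87×10⁻⁴
[J]² = 0.0121 ⇒ [J] = 0.110 mol L⁻¹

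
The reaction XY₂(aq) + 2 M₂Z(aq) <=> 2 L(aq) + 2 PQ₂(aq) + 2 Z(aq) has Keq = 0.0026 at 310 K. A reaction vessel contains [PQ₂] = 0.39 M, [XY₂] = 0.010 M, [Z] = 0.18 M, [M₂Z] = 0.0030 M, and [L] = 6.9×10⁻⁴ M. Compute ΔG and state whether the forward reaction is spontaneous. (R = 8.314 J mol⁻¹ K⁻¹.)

Q = [L]²·[PQ₂]²·[Z]² / ([XY₂]·[M₂Z]²) = (6.9×10⁻⁴)²·(0.39)²·(0.18)² / ((0.010)·(0.0030)²) = 0.0261
ΔG = RT ln(Q/Keq) = (8.314 J mol⁻¹ K⁻¹)(310 K) × ln(0.0261/0.0026)
   = (2.577 kJ/mol)(2.306) = 5.94 kJ/mol
ΔG > 0, so the forward reaction is non-spontaneous (proceeds in reverse).

ΔG = 5.94 kJ/mol; the forward reaction is non-spontaneous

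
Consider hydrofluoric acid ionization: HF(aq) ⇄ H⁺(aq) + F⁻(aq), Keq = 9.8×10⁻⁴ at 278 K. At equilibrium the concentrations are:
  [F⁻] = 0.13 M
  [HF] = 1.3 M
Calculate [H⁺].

At equilibrium, Keq = [H⁺]·[F⁻] / [HF] = 9.8×10⁻⁴.
([H⁺])·(0.13) / (1.3) = 9.8×10⁻⁴
[H⁺] = 0.00980 = 0.0098 M

[H⁺] = 0.0098 M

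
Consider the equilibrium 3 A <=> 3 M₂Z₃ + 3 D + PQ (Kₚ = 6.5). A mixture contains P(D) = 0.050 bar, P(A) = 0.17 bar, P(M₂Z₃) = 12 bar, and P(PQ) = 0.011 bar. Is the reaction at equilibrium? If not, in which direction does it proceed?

Qₚ = P(M₂Z₃)³·P(D)³·P(PQ) / P(A)³ = (12)³·(0.050)³·(0.011) / (0.17)³ = 0.48
Qₚ = 0.48 < Kₚ = 6.5, so the forward reaction proceeds.

toward products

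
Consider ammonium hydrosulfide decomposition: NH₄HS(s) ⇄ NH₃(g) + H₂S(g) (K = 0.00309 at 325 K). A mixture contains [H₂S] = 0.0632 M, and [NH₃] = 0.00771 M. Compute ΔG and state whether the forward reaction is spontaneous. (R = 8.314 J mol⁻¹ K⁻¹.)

(NH₄HS is a pure solid — omitted from Q.)
Q = [NH₃]·[H₂S] = (0.00771)·(0.0632) = 4.87e-4
ΔG = RT ln(Q/K) = (8.314 J mol⁻¹ K⁻¹)(325 K) × ln(4.87e-4/0.00309)
   = (2.702 kJ/mol)(-1.848) = -4.99 kJ/mol
ΔG < 0, so the forward reaction is spontaneous (proceeds forward).

ΔG = -4.99 kJ/mol; the forward reaction is spontaneous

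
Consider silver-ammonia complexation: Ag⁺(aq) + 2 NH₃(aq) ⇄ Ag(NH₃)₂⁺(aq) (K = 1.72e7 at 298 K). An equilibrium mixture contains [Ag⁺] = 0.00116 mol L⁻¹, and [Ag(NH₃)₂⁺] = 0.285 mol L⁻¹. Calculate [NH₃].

At equilibrium, K = [Ag(NH₃)₂⁺] / ([Ag⁺]·[NH₃]²) = 1.72e7.
(0.285) / ((0.00116)·([NH₃])²) = 1.72e7
[NH₃]² = 1.43e-5 ⇒ [NH₃] = 0.00378 mol L⁻¹

[NH₃] = 0.00378 mol L⁻¹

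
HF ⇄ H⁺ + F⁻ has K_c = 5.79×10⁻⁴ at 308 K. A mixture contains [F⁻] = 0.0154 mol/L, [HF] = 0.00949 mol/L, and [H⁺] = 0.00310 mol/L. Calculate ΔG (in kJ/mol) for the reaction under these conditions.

Q_c = [H⁺]·[F⁻] / [HF] = (0.00310)·(0.0154) / (0.00949) = 0.00503
ΔG = RT ln(Q_c/K_c) = (8.314 J mol⁻¹ K⁻¹)(308 K) × ln(0.00503/5.79×10⁻⁴)
   = (2.561 kJ/mol)(2.162) = 5.54 kJ/mol
ΔG > 0, so the forward reaction is non-spontaneous (proceeds in reverse).

ΔG = 5.54 kJ/mol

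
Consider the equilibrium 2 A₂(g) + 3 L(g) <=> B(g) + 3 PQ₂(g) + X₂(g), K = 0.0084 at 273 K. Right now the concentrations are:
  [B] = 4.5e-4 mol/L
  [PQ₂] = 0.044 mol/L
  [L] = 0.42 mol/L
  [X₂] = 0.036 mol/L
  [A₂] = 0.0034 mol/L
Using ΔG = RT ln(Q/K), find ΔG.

Q = [B]·[PQ₂]³·[X₂] / ([A₂]²·[L]³) = (4.5e-4)·(0.044)³·(0.036) / ((0.0034)²·(0.42)³) = 0.00161
ΔG = RT ln(Q/K) = (8.314 J mol⁻¹ K⁻¹)(273 K) × ln(0.00161/0.0084)
   = (2.270 kJ/mol)(-1.652) = -3.75 kJ/mol
ΔG < 0, so the forward reaction is spontaneous (proceeds forward).

ΔG = -3.75 kJ/mol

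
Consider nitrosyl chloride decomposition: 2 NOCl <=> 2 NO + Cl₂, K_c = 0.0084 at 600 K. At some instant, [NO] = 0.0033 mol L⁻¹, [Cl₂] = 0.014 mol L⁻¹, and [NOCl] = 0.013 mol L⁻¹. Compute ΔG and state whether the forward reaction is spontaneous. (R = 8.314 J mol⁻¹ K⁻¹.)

ΔG = -11.1 kJ/mol; the forward reaction is spontaneous

Q_c = [NO]²·[Cl₂] / [NOCl]² = (0.0033)²·(0.014) / (0.013)² = 9.02×10⁻⁴
ΔG = RT ln(Q_c/K_c) = (8.314 J mol⁻¹ K⁻¹)(600 K) × ln(9.02×10⁻⁴/0.0084)
   = (4.988 kJ/mol)(-2.231) = -11.1 kJ/mol
ΔG < 0, so the forward reaction is spontaneous (proceeds forward).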